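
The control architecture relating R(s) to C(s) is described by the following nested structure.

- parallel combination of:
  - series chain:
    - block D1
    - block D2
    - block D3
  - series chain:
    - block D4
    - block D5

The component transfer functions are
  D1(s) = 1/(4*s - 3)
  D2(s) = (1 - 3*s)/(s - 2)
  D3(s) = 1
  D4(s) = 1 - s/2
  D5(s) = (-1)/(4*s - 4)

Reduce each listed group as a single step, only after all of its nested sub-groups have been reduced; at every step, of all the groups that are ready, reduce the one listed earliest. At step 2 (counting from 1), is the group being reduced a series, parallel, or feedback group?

The answer is series.

Reasoning:
Step 1: reduce the series chain D1, D2, D3
Step 2: reduce the series chain D4, D5
Step 3: sum the parallel branches (D1*D2*D3), (D4*D5)
Step 2: series.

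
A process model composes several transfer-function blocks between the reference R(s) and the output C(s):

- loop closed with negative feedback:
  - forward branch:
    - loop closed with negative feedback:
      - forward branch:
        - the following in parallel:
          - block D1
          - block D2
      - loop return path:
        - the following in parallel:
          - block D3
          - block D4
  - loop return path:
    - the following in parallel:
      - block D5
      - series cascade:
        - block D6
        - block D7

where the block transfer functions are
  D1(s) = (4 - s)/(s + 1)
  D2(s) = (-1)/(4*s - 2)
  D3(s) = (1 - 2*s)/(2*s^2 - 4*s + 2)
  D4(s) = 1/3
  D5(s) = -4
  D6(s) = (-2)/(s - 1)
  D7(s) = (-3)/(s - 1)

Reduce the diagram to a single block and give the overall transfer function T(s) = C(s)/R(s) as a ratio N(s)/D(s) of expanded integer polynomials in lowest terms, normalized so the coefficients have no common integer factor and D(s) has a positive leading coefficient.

1. combine D1, D2 in parallel, giving (-4*s^2 + 17*s - 9)/(4*s^2 + 2*s - 2)
2. reduce the parallel group D3, D4, giving (2*s^2 - 10*s + 5)/(6*s^2 - 12*s + 6)
3. apply the feedback formula to (D1+D2), (D3+D4), giving (-24*s^4 + 150*s^3 - 282*s^2 + 210*s - 54)/(16*s^4 + 38*s^3 - 220*s^2 + 211*s - 57)
4. multiply D6, D7 (series), giving 6/(s^2 - 2*s + 1)
5. combine D5, (D6*D7) in parallel, giving (-4*s^2 + 8*s + 2)/(s^2 - 2*s + 1)
6. reduce the feedback loop with forward [(D1+D2)/(1+(D1+D2)*(D3+D4))] and return (D5+(D6*D7)), which is the overall transfer function T(s) = C(s)/R(s) in lowest terms

Hence the answer: (-24*s^4 + 150*s^3 - 282*s^2 + 210*s - 54)/(112*s^4 - 562*s^3 + 764*s^2 - 17*s - 165)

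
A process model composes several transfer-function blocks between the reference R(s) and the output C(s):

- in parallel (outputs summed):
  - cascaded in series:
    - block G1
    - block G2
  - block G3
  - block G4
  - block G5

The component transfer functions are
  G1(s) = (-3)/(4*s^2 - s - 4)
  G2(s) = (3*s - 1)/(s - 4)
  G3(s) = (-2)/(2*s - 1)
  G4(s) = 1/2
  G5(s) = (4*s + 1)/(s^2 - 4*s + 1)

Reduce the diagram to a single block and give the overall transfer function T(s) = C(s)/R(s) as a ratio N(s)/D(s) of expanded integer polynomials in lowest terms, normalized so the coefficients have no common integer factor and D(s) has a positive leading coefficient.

Step 1. multiply G1, G2 (series); result (3 - 9*s)/(4*s^3 - 17*s^2 + 16)
Step 2. combine (G1*G2), G3, G4, G5 in parallel: this yields T(s), and no further normalization is needed

Therefore the answer is (8*s^6 - 22*s^5 - 15*s^4 - 128*s^3 + 5*s^2 + 342*s - 118)/(16*s^6 - 140*s^5 + 354*s^4 - 148*s^3 - 254*s^2 + 192*s - 32).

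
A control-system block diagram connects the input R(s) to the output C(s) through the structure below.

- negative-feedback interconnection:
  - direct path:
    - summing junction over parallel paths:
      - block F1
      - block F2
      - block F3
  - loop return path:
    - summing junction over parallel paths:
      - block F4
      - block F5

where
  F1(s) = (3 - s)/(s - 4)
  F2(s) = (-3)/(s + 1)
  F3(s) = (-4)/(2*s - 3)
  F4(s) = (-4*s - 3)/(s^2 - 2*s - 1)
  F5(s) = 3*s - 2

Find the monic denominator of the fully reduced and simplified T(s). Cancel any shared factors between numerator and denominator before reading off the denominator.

First reduce the diagram to T(s).

1. reduce the parallel group F1, F2, F3 gives (-2*s^3 - 3*s^2 + 45*s - 29)/(2*s^3 - 9*s^2 + s + 12)
2. sum the parallel branches F4, F5 gives (3*s^3 - 8*s^2 - 3*s - 1)/(s^2 - 2*s - 1)
3. collapse the loop ((F1+F2+F3) forward, (F4+F5) return) gives (2*s^5 - s^4 - 53*s^3 + 116*s^2 - 13*s - 29)/(6*s^6 - 9*s^5 - 152*s^4 + 419*s^3 - 119*s^2 - 17*s - 17)
The result of step 3 is T(s) in lowest terms. Its denominator has leading coefficient 6; dividing the denominator through by 6 makes it monic.

Answer: s^6 - 3*s^5/2 - 76*s^4/3 + 419*s^3/6 - 119*s^2/6 - 17*s/6 - 17/6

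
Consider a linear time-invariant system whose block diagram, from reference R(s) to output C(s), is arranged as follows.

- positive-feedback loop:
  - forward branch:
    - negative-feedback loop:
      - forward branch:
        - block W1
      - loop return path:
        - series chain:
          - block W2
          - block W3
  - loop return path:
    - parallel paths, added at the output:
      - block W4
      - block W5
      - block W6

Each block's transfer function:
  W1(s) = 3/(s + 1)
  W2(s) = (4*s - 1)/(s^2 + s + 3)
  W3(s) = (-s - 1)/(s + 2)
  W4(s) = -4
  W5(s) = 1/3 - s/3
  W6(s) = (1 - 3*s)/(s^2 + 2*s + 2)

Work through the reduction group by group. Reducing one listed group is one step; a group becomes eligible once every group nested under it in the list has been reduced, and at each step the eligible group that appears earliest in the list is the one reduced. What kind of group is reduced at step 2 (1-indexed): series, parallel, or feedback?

Reducing step by step:

Step 1 - cascade W2, W3
Step 2 - apply the feedback formula to W1, (W2*W3)
Step 3 - add W4, W5, W6 (parallel)
Step 4 - apply the feedback formula to [W1/(1+W1*(W2*W3))], (W4+W5+W6)
So the answer for step 2 is feedback.

Answer: feedback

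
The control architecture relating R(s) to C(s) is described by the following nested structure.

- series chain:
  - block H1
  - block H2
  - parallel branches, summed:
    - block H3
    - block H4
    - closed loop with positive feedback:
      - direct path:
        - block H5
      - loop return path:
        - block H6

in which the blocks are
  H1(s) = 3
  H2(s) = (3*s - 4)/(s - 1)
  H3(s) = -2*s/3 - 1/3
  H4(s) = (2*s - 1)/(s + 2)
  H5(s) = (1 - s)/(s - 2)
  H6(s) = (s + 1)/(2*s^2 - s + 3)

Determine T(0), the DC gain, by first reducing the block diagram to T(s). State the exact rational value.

Step 1 - collapse the loop (H5 forward, H6 return); result (-2*s^3 + 3*s^2 - 4*s + 3)/(2*s^3 - 4*s^2 + 5*s - 7)
Step 2 - combine H3, H4, [H5/(1-H5*H6)] in parallel; result (-4*s^5 + 4*s^4 - 27*s^3 + 45*s^2 - 47*s + 53)/(6*s^4 - 9*s^2 + 9*s - 42)
Step 3 - reduce the series chain H1, H2, (H3+H4+[H5/(1-H5*H6)]); result (-12*s^6 + 28*s^5 - 97*s^4 + 243*s^3 - 321*s^2 + 347*s - 212)/(2*s^5 - 2*s^4 - 3*s^3 + 6*s^2 - 17*s + 14)
Step 3 gives the overall T(s). Then T(0) = -212/14 = -106/7.

Final answer: -106/7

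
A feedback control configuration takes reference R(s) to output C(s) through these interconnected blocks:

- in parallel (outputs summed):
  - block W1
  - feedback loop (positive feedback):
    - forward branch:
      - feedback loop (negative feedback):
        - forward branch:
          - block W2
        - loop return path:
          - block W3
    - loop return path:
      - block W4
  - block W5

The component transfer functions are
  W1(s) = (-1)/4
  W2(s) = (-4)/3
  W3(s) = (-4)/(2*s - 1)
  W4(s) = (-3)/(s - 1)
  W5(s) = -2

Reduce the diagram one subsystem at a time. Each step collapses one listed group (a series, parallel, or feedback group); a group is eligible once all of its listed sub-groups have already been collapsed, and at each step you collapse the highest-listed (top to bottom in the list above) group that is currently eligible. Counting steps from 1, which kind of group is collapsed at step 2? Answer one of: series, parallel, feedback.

Step 1 - reduce the feedback loop with forward W2 and return W3
Step 2 - close the feedback loop around [W2/(1+W2*W3)], W4
Step 3 - add W1, [[W2/(1+W2*W3)]/(1-[W2/(1+W2*W3)]*W4)], W5 (parallel)
The group at step 2 is a feedback group.

Therefore the answer is feedback.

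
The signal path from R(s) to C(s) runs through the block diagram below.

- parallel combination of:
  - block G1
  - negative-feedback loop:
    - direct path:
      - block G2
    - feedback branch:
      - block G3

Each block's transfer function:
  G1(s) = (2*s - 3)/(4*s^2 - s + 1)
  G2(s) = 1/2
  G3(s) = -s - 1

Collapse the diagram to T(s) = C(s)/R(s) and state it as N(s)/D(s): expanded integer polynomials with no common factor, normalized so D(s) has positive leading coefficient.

First reduce the diagram to T(s).

[1] reduce the feedback loop with forward G2 and return G3; result (-1)/(s - 1)
[2] sum the parallel branches G1, [G2/(1+G2*G3)], giving the overall T(s)

Answer: (-2*s^2 - 4*s + 2)/(4*s^3 - 5*s^2 + 2*s - 1)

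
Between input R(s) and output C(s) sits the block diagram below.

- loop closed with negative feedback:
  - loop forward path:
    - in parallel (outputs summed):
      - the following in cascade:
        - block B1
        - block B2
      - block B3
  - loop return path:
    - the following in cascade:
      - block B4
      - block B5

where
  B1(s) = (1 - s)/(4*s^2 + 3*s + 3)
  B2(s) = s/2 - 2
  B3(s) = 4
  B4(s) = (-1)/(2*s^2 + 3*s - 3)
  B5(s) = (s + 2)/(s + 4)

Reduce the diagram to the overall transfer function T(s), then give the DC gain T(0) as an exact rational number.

First reduce the diagram to T(s).

Step 1: reduce the series chain B1, B2; result (-s^2 + 5*s - 4)/(8*s^2 + 6*s + 6)
Step 2: add (B1*B2), B3 (parallel); result (31*s^2 + 29*s + 20)/(8*s^2 + 6*s + 6)
Step 3: series reduction of B4, B5; result (-s - 2)/(2*s^3 + 11*s^2 + 9*s - 12)
Step 4: collapse the loop (((B1*B2)+B3) forward, (B4*B5) return); result (62*s^5 + 399*s^4 + 638*s^3 + 109*s^2 - 168*s - 240)/(16*s^5 + 100*s^4 + 119*s^3 - 67*s^2 - 96*s - 112)
That last expression is T(s); at s = 0 only the constant terms survive, so T(0) = -240/(-112) = 15/7.

Answer: 15/7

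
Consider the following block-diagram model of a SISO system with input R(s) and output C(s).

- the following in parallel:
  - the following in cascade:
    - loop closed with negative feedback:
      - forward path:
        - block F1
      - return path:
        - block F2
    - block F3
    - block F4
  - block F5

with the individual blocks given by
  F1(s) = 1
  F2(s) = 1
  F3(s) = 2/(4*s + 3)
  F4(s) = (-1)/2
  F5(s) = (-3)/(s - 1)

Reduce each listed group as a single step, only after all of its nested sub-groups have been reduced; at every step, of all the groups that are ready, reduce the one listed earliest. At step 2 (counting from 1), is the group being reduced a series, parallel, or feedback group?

Answer: series

Working:
1. reduce the feedback loop with forward F1 and return F2
2. combine [F1/(1+F1*F2)], F3, F4 in series
3. add ([F1/(1+F1*F2)]*F3*F4), F5 (parallel)
At step 2 the group reduced is series.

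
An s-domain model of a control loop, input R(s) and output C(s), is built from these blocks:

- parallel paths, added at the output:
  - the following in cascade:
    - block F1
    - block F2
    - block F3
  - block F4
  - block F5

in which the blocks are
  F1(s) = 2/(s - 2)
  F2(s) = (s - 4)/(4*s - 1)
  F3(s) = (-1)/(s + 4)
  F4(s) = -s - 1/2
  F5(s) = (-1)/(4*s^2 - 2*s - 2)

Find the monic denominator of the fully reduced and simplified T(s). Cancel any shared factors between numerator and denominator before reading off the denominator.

The answer is s^5 + 5*s^4/4 - 79*s^3/8 + 43*s^2/8 + 13*s/4 - 1.

Reasoning:
1. reduce the series chain F1, F2, F3: (8 - 2*s)/(4*s^3 + 7*s^2 - 34*s + 8)
2. reduce the parallel group (F1*F2*F3), F4, F5: (-16*s^6 - 28*s^5 + 148*s^4 - 19*s^3 - 66*s^2 + 12*s - 16)/(16*s^5 + 20*s^4 - 158*s^3 + 86*s^2 + 52*s - 16)
No further cancellation is possible in the step-2 result, so that is T(s). Its denominator becomes monic after dividing by the leading coefficient 16.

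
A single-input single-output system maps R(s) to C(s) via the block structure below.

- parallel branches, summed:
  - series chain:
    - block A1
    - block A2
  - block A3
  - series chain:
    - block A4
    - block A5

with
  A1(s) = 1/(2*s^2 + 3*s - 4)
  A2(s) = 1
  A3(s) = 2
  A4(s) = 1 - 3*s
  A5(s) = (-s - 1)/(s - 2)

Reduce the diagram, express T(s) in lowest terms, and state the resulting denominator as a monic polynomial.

Step 1. multiply A1, A2 (series) = 1/(2*s^2 + 3*s - 4)
Step 2. combine A4, A5 in series = (3*s^2 + 2*s - 1)/(s - 2)
Step 3. parallel reduction of (A1*A2), A3, (A4*A5) = (6*s^4 + 17*s^3 - 10*s^2 - 30*s + 18)/(2*s^3 - s^2 - 10*s + 8)
No further cancellation is possible in the step-3 result, so that is T(s). Its denominator becomes monic after dividing by the leading coefficient 2.

Answer: s^3 - s^2/2 - 5*s + 4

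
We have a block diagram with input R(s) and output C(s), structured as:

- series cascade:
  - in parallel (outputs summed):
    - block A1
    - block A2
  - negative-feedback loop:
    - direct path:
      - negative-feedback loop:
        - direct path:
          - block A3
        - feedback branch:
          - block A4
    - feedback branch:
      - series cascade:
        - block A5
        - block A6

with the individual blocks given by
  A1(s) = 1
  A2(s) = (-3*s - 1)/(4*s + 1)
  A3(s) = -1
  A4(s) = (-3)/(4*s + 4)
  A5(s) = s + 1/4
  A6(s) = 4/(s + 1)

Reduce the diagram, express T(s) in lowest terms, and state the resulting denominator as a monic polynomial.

First reduce the diagram to T(s).

1. parallel reduction of A1, A2; result s/(4*s + 1)
2. apply the feedback formula to A3, A4; result (-4*s - 4)/(4*s + 7)
3. series reduction of A5, A6; result (4*s + 1)/(s + 1)
4. close the feedback loop around [A3/(1+A3*A4)], (A5*A6); result (4*s + 4)/(12*s - 3)
5. reduce the series chain (A1+A2), [[A3/(1+A3*A4)]/(1+[A3/(1+A3*A4)]*(A5*A6))]; result (4*s^2 + 4*s)/(48*s^2 - 3)
Step 5 gives the fully reduced T(s), with no common factor left to cancel. The denominator's leading coefficient is 48, so divide each of its coefficients by 48 to get the monic form.

Answer: s^2 - 1/16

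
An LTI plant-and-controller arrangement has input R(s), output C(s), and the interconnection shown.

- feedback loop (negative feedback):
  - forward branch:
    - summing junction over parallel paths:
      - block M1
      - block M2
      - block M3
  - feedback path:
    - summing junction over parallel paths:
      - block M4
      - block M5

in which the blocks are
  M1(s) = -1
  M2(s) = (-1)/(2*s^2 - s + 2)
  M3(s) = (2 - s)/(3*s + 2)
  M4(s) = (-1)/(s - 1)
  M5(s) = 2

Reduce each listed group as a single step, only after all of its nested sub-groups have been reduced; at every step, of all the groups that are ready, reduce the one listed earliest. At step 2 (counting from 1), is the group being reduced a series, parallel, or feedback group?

1. combine M1, M2, M3 in parallel
2. reduce the parallel group M4, M5
3. collapse the loop ((M1+M2+M3) forward, (M4+M5) return)
Step 2 collapses a parallel group.

Final answer: parallel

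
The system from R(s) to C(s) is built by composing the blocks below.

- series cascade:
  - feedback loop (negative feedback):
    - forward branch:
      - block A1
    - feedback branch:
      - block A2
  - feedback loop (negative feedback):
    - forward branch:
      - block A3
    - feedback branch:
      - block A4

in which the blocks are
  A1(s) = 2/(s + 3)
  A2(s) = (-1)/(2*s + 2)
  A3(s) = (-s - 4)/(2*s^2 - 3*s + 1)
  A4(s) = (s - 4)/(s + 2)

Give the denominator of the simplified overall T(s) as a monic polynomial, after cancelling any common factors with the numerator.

Step 1. feedback reduction of A1, A2 = (2*s + 2)/(s^2 + 4*s + 2)
Step 2. reduce the feedback loop with forward A3 and return A4 = (-s^2 - 6*s - 8)/(2*s^3 - 5*s + 18)
Step 3. reduce the series chain [A1/(1+A1*A2)], [A3/(1+A3*A4)] = (-2*s^3 - 14*s^2 - 28*s - 16)/(2*s^5 + 8*s^4 - s^3 - 2*s^2 + 62*s + 36)
That last expression is T(s), already simplified. Scaling its denominator by 1/2 (the reciprocal of the leading coefficient) yields the monic denominator.

Answer: s^5 + 4*s^4 - s^3/2 - s^2 + 31*s + 18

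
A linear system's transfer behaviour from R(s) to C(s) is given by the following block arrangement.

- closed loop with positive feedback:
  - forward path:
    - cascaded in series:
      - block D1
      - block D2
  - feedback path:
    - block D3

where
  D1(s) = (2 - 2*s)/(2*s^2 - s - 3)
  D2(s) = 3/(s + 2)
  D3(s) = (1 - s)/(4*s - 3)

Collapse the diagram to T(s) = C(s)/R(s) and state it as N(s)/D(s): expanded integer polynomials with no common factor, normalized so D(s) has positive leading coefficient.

Step 1 - reduce the series chain D1, D2 = (6 - 6*s)/(2*s^3 + 3*s^2 - 5*s - 6)
Step 2 - apply the feedback formula to (D1*D2), D3: this yields T(s), and no further normalization is needed

Final answer: (-24*s^2 + 42*s - 18)/(8*s^4 + 6*s^3 - 35*s^2 + 3*s + 12)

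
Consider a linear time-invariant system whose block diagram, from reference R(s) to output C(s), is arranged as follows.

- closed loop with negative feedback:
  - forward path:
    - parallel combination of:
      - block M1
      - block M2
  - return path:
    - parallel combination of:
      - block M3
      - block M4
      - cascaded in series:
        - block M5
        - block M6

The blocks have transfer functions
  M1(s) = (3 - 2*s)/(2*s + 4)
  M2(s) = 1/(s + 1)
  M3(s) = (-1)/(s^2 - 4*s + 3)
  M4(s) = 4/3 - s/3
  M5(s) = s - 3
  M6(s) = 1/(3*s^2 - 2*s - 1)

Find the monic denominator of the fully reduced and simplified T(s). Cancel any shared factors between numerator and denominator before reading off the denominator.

1. parallel reduction of M1, M2 gives (-2*s^2 + 3*s + 7)/(2*s^2 + 6*s + 4)
2. combine M5, M6 in series gives (s - 3)/(3*s^2 - 2*s - 1)
3. reduce the parallel group M3, M4, (M5*M6) gives (-3*s^3 + 20*s^2 - 26*s - 36)/(9*s^2 - 24*s - 9)
4. apply the feedback formula to (M1+M2), (M3+M4+(M5*M6)) gives (-18*s^4 + 75*s^3 + 9*s^2 - 195*s - 63)/(6*s^5 - 31*s^4 + 97*s^3 + 8*s^2 - 440*s - 288)
The result of step 4 is T(s) in lowest terms. Its denominator has leading coefficient 6; dividing the denominator through by 6 makes it monic.

Final answer: s^5 - 31*s^4/6 + 97*s^3/6 + 4*s^2/3 - 220*s/3 - 48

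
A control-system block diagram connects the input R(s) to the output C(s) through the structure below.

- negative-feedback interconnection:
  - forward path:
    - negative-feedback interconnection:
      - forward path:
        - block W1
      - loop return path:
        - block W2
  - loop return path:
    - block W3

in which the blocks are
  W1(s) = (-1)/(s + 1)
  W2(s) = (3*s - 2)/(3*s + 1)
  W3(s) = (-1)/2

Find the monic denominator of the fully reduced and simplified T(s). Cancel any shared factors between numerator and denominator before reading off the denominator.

Reducing step by step:

1. feedback reduction of W1, W2 gives (-3*s - 1)/(3*s^2 + s + 3)
2. feedback reduction of [W1/(1+W1*W2)], W3 gives (-6*s - 2)/(6*s^2 + 5*s + 7)
That last expression is T(s), already simplified. Scaling its denominator by 1/6 (the reciprocal of the leading coefficient) yields the monic denominator.

Answer: s^2 + 5*s/6 + 7/6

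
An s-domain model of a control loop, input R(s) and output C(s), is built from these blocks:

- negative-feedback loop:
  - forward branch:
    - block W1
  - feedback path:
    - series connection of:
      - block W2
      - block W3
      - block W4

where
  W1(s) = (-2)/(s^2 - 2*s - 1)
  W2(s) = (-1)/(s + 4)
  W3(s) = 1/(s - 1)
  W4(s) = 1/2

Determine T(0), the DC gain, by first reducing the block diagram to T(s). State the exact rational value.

(1) cascade W2, W3, W4, giving (-1)/(2*s^2 + 6*s - 8)
(2) reduce the feedback loop with forward W1 and return (W2*W3*W4), giving (-2*s^2 - 6*s + 8)/(s^4 + s^3 - 11*s^2 + 5*s + 5)
Evaluating the step-2 result (the overall T(s)) at s = 0 gives T(0) = 8/5.

Final answer: 8/5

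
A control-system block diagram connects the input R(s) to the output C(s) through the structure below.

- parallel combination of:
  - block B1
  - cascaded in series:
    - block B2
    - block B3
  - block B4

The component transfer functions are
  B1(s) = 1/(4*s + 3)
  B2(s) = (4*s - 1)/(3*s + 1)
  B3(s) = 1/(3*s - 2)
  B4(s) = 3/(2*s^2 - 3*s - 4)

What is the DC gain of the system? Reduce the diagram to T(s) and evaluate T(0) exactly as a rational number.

[1] cascade B2, B3: (4*s - 1)/(9*s^2 - 3*s - 2)
[2] sum the parallel branches B1, (B2*B3), B4: (50*s^4 + 43*s^3 - 80*s^2 - 56*s + 2)/(72*s^5 - 78*s^4 - 223*s^3 - 21*s^2 + 86*s + 24)
Evaluating the step-2 result (the overall T(s)) at s = 0 gives T(0) = 2/24 = 1/12.

Final answer: 1/12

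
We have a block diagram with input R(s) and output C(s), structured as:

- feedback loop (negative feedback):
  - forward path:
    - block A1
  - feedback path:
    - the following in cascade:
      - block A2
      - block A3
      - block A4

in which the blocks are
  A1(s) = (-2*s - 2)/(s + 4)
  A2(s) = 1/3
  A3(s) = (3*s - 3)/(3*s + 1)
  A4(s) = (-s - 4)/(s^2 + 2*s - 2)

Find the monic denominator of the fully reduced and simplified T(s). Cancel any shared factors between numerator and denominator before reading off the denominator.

First reduce the diagram to T(s).

Step 1: cascade A2, A3, A4 gives (-s^2 - 3*s + 4)/(3*s^3 + 7*s^2 - 4*s - 2)
Step 2: reduce the feedback loop with forward A1 and return (A2*A3*A4) gives (-6*s^4 - 20*s^3 - 6*s^2 + 12*s + 4)/(3*s^4 + 21*s^3 + 32*s^2 - 20*s - 16)
The result of step 2 is T(s) in lowest terms. Its denominator has leading coefficient 3; dividing the denominator through by 3 makes it monic.

Answer: s^4 + 7*s^3 + 32*s^2/3 - 20*s/3 - 16/3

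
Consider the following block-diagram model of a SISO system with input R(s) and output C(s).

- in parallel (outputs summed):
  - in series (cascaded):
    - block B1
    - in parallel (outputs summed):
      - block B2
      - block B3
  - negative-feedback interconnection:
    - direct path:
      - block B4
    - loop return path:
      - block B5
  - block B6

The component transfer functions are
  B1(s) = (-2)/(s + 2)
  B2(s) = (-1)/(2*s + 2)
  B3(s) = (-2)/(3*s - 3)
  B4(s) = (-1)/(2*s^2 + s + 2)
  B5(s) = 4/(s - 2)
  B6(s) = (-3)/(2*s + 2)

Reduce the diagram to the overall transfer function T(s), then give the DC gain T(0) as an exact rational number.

Step 1. sum the parallel branches B2, B3 -> (-7*s - 1)/(6*s^2 - 6)
Step 2. combine B1, (B2+B3) in series -> (7*s + 1)/(3*s^3 + 6*s^2 - 3*s - 6)
Step 3. apply the feedback formula to B4, B5 -> (2 - s)/(2*s^3 - 3*s^2 - 8)
Step 4. sum the parallel branches (B1*(B2+B3)), [B4/(1+B4*B5)], B6 -> (-18*s^5 + 31*s^4 + 25*s^3 + 42*s^2 - 40*s - 184)/(12*s^6 + 6*s^5 - 48*s^4 - 54*s^3 - 60*s^2 + 48*s + 96)
The step-4 result is T(s). Setting s = 0: T(0) = -184/96 = -23/12.

Hence the answer: -23/12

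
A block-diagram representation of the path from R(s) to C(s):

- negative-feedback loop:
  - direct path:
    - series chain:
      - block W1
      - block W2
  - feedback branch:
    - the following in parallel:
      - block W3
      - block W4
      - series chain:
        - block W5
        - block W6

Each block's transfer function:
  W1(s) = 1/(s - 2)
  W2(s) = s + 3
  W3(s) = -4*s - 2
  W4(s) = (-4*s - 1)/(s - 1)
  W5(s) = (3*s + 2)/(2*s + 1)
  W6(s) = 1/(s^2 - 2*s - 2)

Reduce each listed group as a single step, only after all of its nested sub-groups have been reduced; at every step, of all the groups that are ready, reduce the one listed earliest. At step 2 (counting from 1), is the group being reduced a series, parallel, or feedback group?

1. combine W1, W2 in series
2. multiply W5, W6 (series)
3. sum the parallel branches W3, W4, (W5*W6)
4. reduce the feedback loop with forward (W1*W2) and return (W3+W4+(W5*W6))
The group at step 2 is a series group.

Therefore the answer is series.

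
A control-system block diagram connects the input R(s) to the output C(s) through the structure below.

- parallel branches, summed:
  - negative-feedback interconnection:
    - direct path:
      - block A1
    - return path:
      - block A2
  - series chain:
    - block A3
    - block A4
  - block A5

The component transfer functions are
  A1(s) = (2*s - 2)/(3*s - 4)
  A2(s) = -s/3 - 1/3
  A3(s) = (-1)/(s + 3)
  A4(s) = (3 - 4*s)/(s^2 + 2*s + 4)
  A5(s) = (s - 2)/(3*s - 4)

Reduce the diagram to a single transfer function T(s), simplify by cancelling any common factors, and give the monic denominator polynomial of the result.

First reduce the diagram to T(s).

(1) close the feedback loop around A1, A2: (6 - 6*s)/(2*s^2 - 9*s + 10)
(2) reduce the series chain A3, A4: (4*s - 3)/(s^3 + 5*s^2 + 10*s + 12)
(3) parallel reduction of [A1/(1+A1*A2)], (A3*A4), A5: (2*s^6 - 21*s^5 - 41*s^4 - 138*s^3 + 477*s^2 + 42*s - 408)/(6*s^6 - 5*s^5 - 49*s^4 + 12*s^3 + 40*s^2 + 392*s - 480)
T(s) is the step-3 result (common factors already cancelled). Leading coefficient of the denominator: 6. Divide through by 6 for the monic polynomial.

Answer: s^6 - 5*s^5/6 - 49*s^4/6 + 2*s^3 + 20*s^2/3 + 196*s/3 - 80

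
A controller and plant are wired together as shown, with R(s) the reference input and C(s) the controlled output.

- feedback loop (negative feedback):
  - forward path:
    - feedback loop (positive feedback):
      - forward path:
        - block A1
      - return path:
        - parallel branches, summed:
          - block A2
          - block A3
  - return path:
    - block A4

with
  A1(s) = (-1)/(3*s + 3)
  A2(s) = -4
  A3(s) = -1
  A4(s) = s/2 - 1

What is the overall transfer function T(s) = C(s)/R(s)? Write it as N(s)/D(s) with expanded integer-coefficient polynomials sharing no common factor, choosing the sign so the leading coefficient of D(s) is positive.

Answer: (-2)/(5*s - 2)

Working:
Step 1 - add A2, A3 (parallel) -> -5
Step 2 - feedback reduction of A1, (A2+A3) -> (-1)/(3*s - 2)
Step 3 - apply the feedback formula to [A1/(1-A1*(A2+A3))], A4, giving the overall T(s)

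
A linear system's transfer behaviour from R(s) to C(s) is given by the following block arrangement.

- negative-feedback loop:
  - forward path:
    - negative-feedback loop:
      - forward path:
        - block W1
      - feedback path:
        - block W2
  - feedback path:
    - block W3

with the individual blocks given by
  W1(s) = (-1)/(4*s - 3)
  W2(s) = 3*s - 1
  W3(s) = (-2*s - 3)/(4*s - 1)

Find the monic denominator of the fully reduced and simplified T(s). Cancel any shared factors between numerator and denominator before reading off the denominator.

The answer is s^2 - 7*s/4 + 5/4.

Reasoning:
Step 1: feedback reduction of W1, W2: (-1)/(s - 2)
Step 2: reduce the feedback loop with forward [W1/(1+W1*W2)] and return W3: (1 - 4*s)/(4*s^2 - 7*s + 5)
The result of step 2 is T(s) in lowest terms. Its denominator has leading coefficient 4; dividing the denominator through by 4 makes it monic.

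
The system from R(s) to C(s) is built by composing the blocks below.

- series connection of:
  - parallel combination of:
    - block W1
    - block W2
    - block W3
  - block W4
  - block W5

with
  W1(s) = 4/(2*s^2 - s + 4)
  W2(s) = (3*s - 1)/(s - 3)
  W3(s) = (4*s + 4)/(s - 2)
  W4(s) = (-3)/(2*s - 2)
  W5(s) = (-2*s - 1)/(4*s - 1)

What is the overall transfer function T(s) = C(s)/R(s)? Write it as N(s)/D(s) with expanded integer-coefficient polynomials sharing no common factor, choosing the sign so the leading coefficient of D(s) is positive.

The answer is (84*s^5 - 180*s^4 + 51*s^3 - 339*s^2 - 306*s - 48)/(16*s^6 - 108*s^5 + 282*s^4 - 440*s^3 + 494*s^2 - 292*s + 48).

Reasoning:
Step 1. combine W1, W2, W3 in parallel: (14*s^4 - 37*s^3 + 27*s^2 - 70*s - 16)/(2*s^4 - 11*s^3 + 21*s^2 - 26*s + 24)
Step 2. series reduction of (W1+W2+W3), W4, W5, giving the overall T(s)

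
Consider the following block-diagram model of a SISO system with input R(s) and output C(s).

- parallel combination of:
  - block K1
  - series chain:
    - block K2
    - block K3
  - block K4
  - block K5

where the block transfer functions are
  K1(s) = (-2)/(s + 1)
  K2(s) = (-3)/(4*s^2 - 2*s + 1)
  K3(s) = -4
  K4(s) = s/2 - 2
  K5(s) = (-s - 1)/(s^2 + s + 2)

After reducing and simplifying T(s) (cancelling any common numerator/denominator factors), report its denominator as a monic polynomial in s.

First reduce the diagram to T(s).

Step 1 - multiply K2, K3 (series): 12/(4*s^2 - 2*s + 1)
Step 2 - sum the parallel branches K1, (K2*K3), K4, K5: (4*s^6 - 10*s^5 - 39*s^4 - 28*s^3 + s^2 + 90*s + 30)/(8*s^5 + 12*s^4 + 18*s^3 + 8*s^2 - 2*s + 4)
T(s) is the step-2 result (common factors already cancelled). Leading coefficient of the denominator: 8. Divide through by 8 for the monic polynomial.

Answer: s^5 + 3*s^4/2 + 9*s^3/4 + s^2 - s/4 + 1/2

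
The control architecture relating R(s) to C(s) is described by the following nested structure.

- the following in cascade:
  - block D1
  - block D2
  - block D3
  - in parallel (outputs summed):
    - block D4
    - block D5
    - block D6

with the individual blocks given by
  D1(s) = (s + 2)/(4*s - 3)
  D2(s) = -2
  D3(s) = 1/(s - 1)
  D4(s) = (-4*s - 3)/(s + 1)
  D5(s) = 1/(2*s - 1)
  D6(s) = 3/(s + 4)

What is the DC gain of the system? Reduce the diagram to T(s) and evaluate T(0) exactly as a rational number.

Step 1 - combine D4, D5, D6 in parallel = (-8*s^3 - 27*s^2 + 3*s + 13)/(2*s^3 + 9*s^2 + 3*s - 4)
Step 2 - series reduction of D1, D2, D3, (D4+D5+D6) = (16*s^4 + 86*s^3 + 102*s^2 - 38*s - 52)/(8*s^5 + 22*s^4 - 45*s^3 - 10*s^2 + 37*s - 12)
DC gain: substitute s = 0 into T(s) from step 2: T(0) = -52/(-12) = 13/3.

Answer: 13/3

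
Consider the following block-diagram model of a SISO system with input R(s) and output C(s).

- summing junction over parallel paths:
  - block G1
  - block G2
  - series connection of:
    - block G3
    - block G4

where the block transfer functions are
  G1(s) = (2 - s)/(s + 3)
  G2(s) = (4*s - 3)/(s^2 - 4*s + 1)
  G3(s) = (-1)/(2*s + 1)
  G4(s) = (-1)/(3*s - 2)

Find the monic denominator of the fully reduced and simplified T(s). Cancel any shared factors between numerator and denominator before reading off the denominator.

Answer: s^5 - 7*s^4/6 - 67*s^3/6 + 31*s^2/6 + 19*s/6 - 1

Working:
Step 1 - cascade G3, G4, giving 1/(6*s^2 - s - 2)
Step 2 - parallel reduction of G1, G2, (G3*G4), giving (-6*s^5 + 61*s^4 - 7*s^3 - 63*s^2 - 4*s + 17)/(6*s^5 - 7*s^4 - 67*s^3 + 31*s^2 + 19*s - 6)
That last expression is T(s), already simplified. Scaling its denominator by 1/6 (the reciprocal of the leading coefficient) yields the monic denominator.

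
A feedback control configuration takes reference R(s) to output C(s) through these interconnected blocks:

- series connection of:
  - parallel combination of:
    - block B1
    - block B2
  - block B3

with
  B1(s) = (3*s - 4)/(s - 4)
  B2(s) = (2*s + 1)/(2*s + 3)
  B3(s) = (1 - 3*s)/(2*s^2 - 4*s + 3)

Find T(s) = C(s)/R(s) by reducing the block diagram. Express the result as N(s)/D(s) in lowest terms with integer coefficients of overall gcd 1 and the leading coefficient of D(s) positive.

The answer is (-24*s^3 + 26*s^2 + 42*s - 16)/(4*s^4 - 18*s^3 + 2*s^2 + 33*s - 36).

Reasoning:
Step 1 - reduce the parallel group B1, B2 -> (8*s^2 - 6*s - 16)/(2*s^2 - 5*s - 12)
Step 2 - combine (B1+B2), B3 in series, giving the overall T(s)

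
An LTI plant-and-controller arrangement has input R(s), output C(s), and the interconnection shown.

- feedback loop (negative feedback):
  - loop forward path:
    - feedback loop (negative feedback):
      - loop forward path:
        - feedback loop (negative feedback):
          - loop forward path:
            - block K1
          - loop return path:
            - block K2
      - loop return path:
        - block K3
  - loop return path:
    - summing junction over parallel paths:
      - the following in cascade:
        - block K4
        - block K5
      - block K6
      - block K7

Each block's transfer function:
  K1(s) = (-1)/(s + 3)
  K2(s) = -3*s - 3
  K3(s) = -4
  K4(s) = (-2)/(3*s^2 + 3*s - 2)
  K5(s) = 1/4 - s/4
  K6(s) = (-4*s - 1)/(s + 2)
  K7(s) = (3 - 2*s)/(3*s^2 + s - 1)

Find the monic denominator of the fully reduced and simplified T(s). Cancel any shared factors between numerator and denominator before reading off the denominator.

The answer is s^6 + 41*s^5/6 + 289*s^4/24 + 107*s^3/36 - 61*s^2/9 - 53*s/24 + 53/36.

Reasoning:
Step 1: collapse the loop (K1 forward, K2 return) = (-1)/(4*s + 6)
Step 2: feedback reduction of [K1/(1+K1*K2)], K3 = (-1)/(4*s + 10)
Step 3: combine K4, K5 in series = (s - 1)/(6*s^2 + 6*s - 4)
Step 4: combine (K4*K5), K6, K7 in parallel = (-72*s^5 - 123*s^4 + 10*s^3 + 84*s^2 + 31*s - 26)/(18*s^5 + 60*s^4 + 36*s^3 - 34*s^2 - 16*s + 8)
Step 5: close the feedback loop around [[K1/(1+K1*K2)]/(1+[K1/(1+K1*K2)]*K3)], ((K4*K5)+K6+K7) = (-18*s^5 - 60*s^4 - 36*s^3 + 34*s^2 + 16*s - 8)/(72*s^6 + 492*s^5 + 867*s^4 + 214*s^3 - 488*s^2 - 159*s + 106)
No further cancellation is possible in the step-5 result, so that is T(s). Its denominator becomes monic after dividing by the leading coefficient 72.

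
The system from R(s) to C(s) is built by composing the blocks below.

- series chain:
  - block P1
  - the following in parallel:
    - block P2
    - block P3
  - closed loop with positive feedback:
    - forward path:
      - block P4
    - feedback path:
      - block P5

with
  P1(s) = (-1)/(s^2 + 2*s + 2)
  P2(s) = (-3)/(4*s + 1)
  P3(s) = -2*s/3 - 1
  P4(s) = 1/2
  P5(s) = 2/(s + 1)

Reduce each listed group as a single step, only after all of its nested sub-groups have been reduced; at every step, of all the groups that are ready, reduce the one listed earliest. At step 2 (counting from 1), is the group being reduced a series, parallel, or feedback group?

Step 1. reduce the parallel group P2, P3
Step 2. apply the feedback formula to P4, P5
Step 3. combine P1, (P2+P3), [P4/(1-P4*P5)] in series
At step 2 the group reduced is feedback.

Therefore the answer is feedback.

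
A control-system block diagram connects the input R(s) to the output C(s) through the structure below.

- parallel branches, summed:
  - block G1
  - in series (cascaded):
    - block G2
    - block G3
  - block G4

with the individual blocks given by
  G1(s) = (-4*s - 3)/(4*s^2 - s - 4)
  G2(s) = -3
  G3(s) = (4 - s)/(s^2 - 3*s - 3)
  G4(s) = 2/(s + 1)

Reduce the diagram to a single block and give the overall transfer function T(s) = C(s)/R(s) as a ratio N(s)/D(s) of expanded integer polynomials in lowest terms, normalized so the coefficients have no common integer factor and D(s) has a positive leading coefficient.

First reduce the diagram to T(s).

(1) combine G2, G3 in series; result (3*s - 12)/(s^2 - 3*s - 3)
(2) sum the parallel branches G1, (G2*G3), G4, which is the overall transfer function T(s) = C(s)/R(s) in lowest terms

Answer: (16*s^4 - 60*s^3 - 47*s^2 + 108*s + 81)/(4*s^5 - 9*s^4 - 26*s^3 + 2*s^2 + 27*s + 12)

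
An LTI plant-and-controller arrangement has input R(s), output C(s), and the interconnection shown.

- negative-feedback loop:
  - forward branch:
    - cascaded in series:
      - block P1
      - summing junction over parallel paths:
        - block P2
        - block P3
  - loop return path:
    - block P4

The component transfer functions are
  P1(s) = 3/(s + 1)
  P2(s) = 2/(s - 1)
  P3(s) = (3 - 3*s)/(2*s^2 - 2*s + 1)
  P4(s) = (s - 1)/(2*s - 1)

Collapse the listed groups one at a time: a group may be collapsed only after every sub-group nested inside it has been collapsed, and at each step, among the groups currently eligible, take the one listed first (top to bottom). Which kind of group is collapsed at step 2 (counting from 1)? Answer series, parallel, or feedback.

1. add P2, P3 (parallel)
2. reduce the series chain P1, (P2+P3)
3. feedback reduction of (P1*(P2+P3)), P4
So the answer for step 2 is series.

Final answer: series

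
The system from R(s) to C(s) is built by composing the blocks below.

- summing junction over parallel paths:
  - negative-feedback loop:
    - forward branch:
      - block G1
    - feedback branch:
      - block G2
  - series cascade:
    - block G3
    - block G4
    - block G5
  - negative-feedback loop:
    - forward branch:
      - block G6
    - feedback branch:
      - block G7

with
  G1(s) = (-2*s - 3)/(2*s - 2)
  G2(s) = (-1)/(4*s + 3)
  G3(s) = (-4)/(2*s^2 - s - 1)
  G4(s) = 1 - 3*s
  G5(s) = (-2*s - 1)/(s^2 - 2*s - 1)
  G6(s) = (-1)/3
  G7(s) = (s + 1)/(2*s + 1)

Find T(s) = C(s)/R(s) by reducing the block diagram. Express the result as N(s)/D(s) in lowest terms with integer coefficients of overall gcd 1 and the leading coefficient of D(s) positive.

First reduce the diagram to T(s).

Step 1. reduce the feedback loop with forward G1 and return G2: (-8*s^2 - 18*s - 9)/(8*s^2 - 3)
Step 2. combine G3, G4, G5 in series: (4 - 12*s)/(s^3 - 3*s^2 + s + 1)
Step 3. collapse the loop (G6 forward, G7 return): (-2*s - 1)/(5*s + 2)
Step 4. reduce the parallel group [G1/(1+G1*G2)], (G3*G4*G5), [G6/(1+G6*G7)], which is the overall transfer function T(s) = C(s)/R(s) in lowest terms

Answer: (-56*s^6 + 54*s^5 - 269*s^4 + 8*s^3 + 100*s^2 - 78*s - 39)/(40*s^6 - 104*s^5 - 23*s^4 + 95*s^3 + 19*s^2 - 21*s - 6)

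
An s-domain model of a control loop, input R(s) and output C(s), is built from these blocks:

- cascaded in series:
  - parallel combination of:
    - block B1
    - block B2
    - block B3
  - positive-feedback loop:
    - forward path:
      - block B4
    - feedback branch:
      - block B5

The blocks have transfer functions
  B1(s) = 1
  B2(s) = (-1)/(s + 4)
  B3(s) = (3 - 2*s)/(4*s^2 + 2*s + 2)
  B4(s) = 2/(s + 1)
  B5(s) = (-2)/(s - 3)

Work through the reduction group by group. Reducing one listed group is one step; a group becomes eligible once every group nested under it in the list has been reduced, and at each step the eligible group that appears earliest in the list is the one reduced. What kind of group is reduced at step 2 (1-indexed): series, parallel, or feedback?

1. parallel reduction of B1, B2, B3
2. apply the feedback formula to B4, B5
3. reduce the series chain (B1+B2+B3), [B4/(1-B4*B5)]
Step 2 collapses a feedback group.

Final answer: feedback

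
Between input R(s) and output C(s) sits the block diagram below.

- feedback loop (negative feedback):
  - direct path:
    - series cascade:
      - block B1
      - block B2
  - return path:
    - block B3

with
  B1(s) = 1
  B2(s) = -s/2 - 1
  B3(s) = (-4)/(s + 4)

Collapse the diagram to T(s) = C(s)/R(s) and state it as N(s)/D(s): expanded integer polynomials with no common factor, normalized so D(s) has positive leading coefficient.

Step 1. series reduction of B1, B2; result -s/2 - 1
Step 2. feedback reduction of (B1*B2), B3 - this is the overall T(s), already in the required normalized form

Final answer: (-s^2 - 6*s - 8)/(6*s + 16)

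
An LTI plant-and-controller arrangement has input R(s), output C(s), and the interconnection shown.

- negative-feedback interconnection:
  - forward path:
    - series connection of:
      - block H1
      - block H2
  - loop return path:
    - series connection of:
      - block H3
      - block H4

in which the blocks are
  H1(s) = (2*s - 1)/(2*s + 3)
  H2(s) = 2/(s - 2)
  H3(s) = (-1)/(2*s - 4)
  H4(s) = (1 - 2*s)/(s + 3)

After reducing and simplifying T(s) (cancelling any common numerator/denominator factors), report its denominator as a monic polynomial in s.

First reduce the diagram to T(s).

(1) series reduction of H1, H2, giving (4*s - 2)/(2*s^2 - s - 6)
(2) reduce the series chain H3, H4, giving (2*s - 1)/(2*s^2 + 2*s - 12)
(3) collapse the loop ((H1*H2) forward, (H3*H4) return), giving (4*s^3 + 2*s^2 - 26*s + 12)/(2*s^4 + s^3 - 15*s^2 - 4*s + 37)
T(s) is the step-3 result (common factors already cancelled). Leading coefficient of the denominator: 2. Divide through by 2 for the monic polynomial.

Answer: s^4 + s^3/2 - 15*s^2/2 - 2*s + 37/2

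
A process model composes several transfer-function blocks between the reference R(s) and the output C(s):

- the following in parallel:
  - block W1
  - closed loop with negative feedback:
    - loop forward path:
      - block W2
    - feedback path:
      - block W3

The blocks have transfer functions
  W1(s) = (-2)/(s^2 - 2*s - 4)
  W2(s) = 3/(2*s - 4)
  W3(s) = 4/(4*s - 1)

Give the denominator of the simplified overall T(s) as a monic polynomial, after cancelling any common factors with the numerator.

Step 1: feedback reduction of W2, W3 -> (12*s - 3)/(8*s^2 - 18*s + 16)
Step 2: parallel reduction of W1, [W2/(1+W2*W3)] -> (12*s^3 - 43*s^2 - 6*s - 20)/(8*s^4 - 34*s^3 + 20*s^2 + 40*s - 64)
T(s) is the step-2 result (common factors already cancelled). Leading coefficient of the denominator: 8. Divide through by 8 for the monic polynomial.

Therefore the answer is s^4 - 17*s^3/4 + 5*s^2/2 + 5*s - 8.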